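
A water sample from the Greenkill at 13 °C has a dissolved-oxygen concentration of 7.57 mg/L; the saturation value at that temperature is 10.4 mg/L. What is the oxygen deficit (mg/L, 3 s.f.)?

D = C_s − C = 10.4 − 7.57 = 2.83 mg/L.

D ≈ 2.83 mg/L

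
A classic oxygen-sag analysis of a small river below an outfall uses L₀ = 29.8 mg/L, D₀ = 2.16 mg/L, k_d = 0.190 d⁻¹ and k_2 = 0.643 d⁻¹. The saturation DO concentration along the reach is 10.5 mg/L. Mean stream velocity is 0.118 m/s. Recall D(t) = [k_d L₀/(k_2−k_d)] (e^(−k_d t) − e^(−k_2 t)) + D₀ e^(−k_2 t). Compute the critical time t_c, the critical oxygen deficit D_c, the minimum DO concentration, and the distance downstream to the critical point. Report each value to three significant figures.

t_c = [1/(k_2−k_d)] ln[(k_2/k_d)(1 − D₀(k_2−k_d)/(k_d L₀))]
= [1/(0.643−0.190)] ln[(0.643/0.190)(1 − 2.16×0.4530/(0.190×29.8))]
= (1/0.4530) ln[3.384 × 0.8272] = 2.208 × ln(2.799) = 2.208 × 1.029 = 2.272 d.
L(t_c) = L₀ e^(−k_d t_c) = 29.8 × 0.6494 = 19.35 mg/L, and at the critical point k_2 D_c = k_d L, so D_c = (0.190/0.643) × 19.35 = 5.718 mg/L.
Minimum DO = C_s − D_c = 10.5 − 5.718 = 4.782 mg/L.
x_c = v t_c = 0.118 m/s × 2.272 d × 86400 s/d = 23170 m ≈ 23.2 km.

t_c ≈ 2.27 d; D_c ≈ 5.72 mg/L; min DO ≈ 4.78 mg/L; x_c ≈ 23.2 km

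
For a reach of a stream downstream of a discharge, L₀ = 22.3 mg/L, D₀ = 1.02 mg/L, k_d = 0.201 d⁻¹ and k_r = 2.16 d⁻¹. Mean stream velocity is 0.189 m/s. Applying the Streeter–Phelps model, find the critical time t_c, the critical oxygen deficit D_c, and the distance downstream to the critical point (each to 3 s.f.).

With k_r/k_d = 10.75 and 1 − D₀(k_r−k_d)/(k_d L₀) = 0.5542,
t_c = ln(10.75 × 0.5542) / (2.16 − 0.201) = ln(5.956) / 1.959 = 1.784/1.959 = 0.9108 d.
L(t_c) = L₀ e^(−k_d t_c) = 22.3 × 0.8327 = 18.57 mg/L, and at the critical point k_r D_c = k_d L, so D_c = (0.201/2.16) × 18.57 = 1.728 mg/L.
x_c = v t_c = 0.189 m/s × 0.9108 d × 86400 s/d = 14870 m ≈ 14.9 km.

t_c ≈ 0.911 d; D_c ≈ 1.73 mg/L; x_c ≈ 14.9 km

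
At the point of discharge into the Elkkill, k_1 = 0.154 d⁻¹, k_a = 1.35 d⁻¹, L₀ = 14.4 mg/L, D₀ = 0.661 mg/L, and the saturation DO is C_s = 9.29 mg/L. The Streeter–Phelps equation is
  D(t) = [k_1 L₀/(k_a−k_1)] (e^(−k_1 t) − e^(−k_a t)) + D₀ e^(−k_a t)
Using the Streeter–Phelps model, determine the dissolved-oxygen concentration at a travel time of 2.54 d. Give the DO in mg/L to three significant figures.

DO ≈ 8.07 mg/L

k_1 L₀/(k_a−k_1) = 0.154×14.4/(1.35−0.154) = 2.218/1.196 = 1.854 mg/L.
e^(−k_1 t) = e^(−0.154×2.540) = 0.6763; e^(−k_a t) = e^(−1.35×2.540) = 0.03242.
D = 1.854 × (0.6763 − 0.03242) + 0.661 × 0.03242 = 1.194 + 0.02143 = 1.215 mg/L.
DO = C_s − D = 9.29 − 1.215 = 8.075 mg/L.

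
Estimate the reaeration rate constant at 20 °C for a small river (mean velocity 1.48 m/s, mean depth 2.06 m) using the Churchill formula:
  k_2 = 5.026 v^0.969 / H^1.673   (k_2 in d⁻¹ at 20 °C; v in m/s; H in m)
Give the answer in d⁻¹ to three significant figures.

k_2 = 5.026 × 1.48^0.969 / 2.06^1.673 = 5.026 × 1.462 / 3.350 = 2.193 d⁻¹.

k_2 ≈ 2.19 d⁻¹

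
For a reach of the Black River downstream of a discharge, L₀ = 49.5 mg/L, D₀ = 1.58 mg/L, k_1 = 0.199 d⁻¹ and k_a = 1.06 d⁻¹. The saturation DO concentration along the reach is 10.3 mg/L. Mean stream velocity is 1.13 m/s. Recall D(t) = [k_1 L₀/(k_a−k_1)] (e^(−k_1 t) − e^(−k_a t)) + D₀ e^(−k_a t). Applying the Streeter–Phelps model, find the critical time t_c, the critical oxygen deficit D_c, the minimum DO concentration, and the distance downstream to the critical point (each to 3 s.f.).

t_c ≈ 1.77 d; D_c ≈ 6.53 mg/L; min DO ≈ 3.77 mg/L; x_c ≈ 173 km

At the critical point dD/dt = 0, so k_1 L₀ e^(−k_1 t) = k_a D. Substituting D(t) from the Streeter–Phelps equation and solving for t gives
t_c = ln[(k_a/k_1)(1 − D₀(k_a−k_1)/(k_1 L₀))] / (k_a−k_1).
Here k_a−k_1 = 0.8610 d⁻¹ and 1 − D₀(k_a−k_1)/(k_1 L₀) = 1 − 1.58×0.8610/(0.199×49.5) = 0.8619, so
t_c = ln(5.327 × 0.8619) / 0.8610 = 1.524 / 0.8610 = 1.770 d.
L(t_c) = L₀ e^(−k_1 t_c) = 49.5 × 0.7031 = 34.80 mg/L, and at the critical point k_a D_c = k_1 L, so D_c = (0.199/1.06) × 34.80 = 6.534 mg/L.
Minimum DO = C_s − D_c = 10.3 − 6.534 = 3.766 mg/L.
x_c = v t_c = 1.13 m/s × 1.770 d × 86400 s/d = 172800 m ≈ 173 km.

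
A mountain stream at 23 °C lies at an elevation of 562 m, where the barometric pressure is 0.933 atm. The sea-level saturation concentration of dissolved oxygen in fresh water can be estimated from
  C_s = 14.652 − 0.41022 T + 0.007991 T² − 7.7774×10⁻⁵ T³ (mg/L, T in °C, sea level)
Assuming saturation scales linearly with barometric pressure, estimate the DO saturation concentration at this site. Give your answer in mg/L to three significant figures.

At sea level: C_s = 14.652 − 0.41022×23 + 0.007991×23² − 7.7774×10⁻⁵×23³ = 8.498 mg/L.
Pressure correction: C_s' = 8.498 × 0.933 = 7.929 mg/L.

C_s ≈ 7.93 mg/L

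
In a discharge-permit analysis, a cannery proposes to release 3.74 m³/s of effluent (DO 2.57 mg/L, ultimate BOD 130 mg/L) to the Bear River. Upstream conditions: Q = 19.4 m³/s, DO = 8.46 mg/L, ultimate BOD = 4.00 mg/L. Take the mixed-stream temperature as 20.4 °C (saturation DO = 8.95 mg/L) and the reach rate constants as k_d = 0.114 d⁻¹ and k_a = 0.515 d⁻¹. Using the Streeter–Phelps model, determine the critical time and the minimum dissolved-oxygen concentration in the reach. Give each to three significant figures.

t_c ≈ 3.18 d; minimum DO ≈ 5.20 mg/L

Mixed DO = (19.4×8.46 + 3.74×2.57)/(19.4+3.74) = 173.7/23.14 = 7.508 mg/L.
Mixed L₀ = (19.4×4.00 + 3.74×130)/(23.14) = 563.8/23.14 = 24.36 mg/L.
Initial deficit D₀ = C_s − DO₀ = 8.95 − 7.508 = 1.442 mg/L.
t_c = (1/0.4010) ln[(0.515/0.114)(1 − 1.442×0.4010/(0.114×24.36))] = 2.494 × ln(3.577) = 3.178 d.
D_c = (0.114/0.515) × 24.36 × e^(−0.114×3.178) = 0.2214 × 24.36 × 0.6960 = 3.754 mg/L.
Minimum DO = 8.95 − 3.754 = 5.196 mg/L.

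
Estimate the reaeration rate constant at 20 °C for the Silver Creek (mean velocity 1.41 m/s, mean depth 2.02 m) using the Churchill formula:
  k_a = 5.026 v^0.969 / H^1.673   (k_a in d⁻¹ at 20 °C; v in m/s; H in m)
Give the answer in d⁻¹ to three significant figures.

k_a = 5.026 × 1.41^0.969 / 2.02^1.673 = 5.026 × 1.395 / 3.242 = 2.163 d⁻¹.

k_a ≈ 2.16 d⁻¹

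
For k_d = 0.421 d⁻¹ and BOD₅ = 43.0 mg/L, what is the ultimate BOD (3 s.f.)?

BOD₅ = L₀(1 − e^(−5k_d)) ⇒ L₀ = BOD₅ / (1 − e^(−5×0.421))
= 43.0 / (1 − 0.1218) = 43.0 / 0.8782 = 48.97 mg/L.

L₀ ≈ 49.0 mg/L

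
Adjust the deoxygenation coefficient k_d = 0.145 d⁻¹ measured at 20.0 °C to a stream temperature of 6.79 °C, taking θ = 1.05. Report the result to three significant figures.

k_d(T₂) = k_d(T₁) · θ^(T₂−T₁) = 0.145 × 1.05^(6.79−20.0)
= 0.145 × 1.05^-13.2 = 0.145 × 0.5249 = 0.07611 d⁻¹.

k_d ≈ 0.0761 d⁻¹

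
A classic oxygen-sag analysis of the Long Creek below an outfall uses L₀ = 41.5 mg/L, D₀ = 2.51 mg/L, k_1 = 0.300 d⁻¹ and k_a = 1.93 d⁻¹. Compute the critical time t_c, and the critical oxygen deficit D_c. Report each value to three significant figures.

t_c = [1/(k_a−k_1)] ln[(k_a/k_1)(1 − D₀(k_a−k_1)/(k_1 L₀))]
= [1/(1.93−0.300)] ln[(1.93/0.300)(1 − 2.51×1.630/(0.300×41.5))]
= (1/1.630) ln[6.433 × 0.6714] = 0.6135 × ln(4.319) = 0.6135 × 1.463 = 0.8976 d.
D_c = (k_1/k_a) L₀ e^(−k_1 t_c) = (0.300/1.93) × 41.5 × e^(−0.300×0.8976) = 0.1554 × 41.5 × 0.7639 = 4.928 mg/L.

t_c ≈ 0.898 d; D_c ≈ 4.93 mg/L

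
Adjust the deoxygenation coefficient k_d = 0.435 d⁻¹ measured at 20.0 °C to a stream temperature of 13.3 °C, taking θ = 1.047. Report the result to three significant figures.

k_d(T₂) = k_d(T₁) · θ^(T₂−T₁) = 0.435 × 1.047^(13.3−20.0)
= 0.435 × 1.047^-6.70 = 0.435 × 0.7351 = 0.3198 d⁻¹.

k_d ≈ 0.320 d⁻¹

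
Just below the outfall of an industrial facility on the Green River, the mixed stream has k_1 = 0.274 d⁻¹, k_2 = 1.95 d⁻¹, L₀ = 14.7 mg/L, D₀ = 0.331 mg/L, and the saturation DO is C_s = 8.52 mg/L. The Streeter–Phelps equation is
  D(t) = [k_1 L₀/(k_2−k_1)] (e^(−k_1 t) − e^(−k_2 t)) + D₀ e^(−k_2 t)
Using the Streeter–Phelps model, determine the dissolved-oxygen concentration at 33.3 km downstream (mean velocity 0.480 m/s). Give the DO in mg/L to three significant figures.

DO ≈ 7.02 mg/L

Travel time t = x/v = 33.3 km / (0.480 m/s) = 33300 m / 0.480 m/s = 69380 s = 0.8030 d.
k_1 L₀/(k_2−k_1) = 0.274×14.7/(1.95−0.274) = 4.028/1.676 = 2.403 mg/L.
e^(−k_1 t) = e^(−0.274×0.8030) = 0.8025; e^(−k_2 t) = e^(−1.95×0.8030) = 0.2089.
D = 2.403 × (0.8025 − 0.2089) + 0.331 × 0.2089 = 1.427 + 0.06916 = 1.496 mg/L.
DO = C_s − D = 8.52 − 1.496 = 7.024 mg/L.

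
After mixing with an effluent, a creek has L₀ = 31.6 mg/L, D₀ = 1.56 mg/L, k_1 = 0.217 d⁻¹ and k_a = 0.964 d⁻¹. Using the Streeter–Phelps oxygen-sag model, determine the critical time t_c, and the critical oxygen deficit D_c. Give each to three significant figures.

With k_a/k_1 = 4.442 and 1 − D₀(k_a−k_1)/(k_1 L₀) = 0.8301,
t_c = ln(4.442 × 0.8301) / (0.964 − 0.217) = ln(3.687) / 0.7470 = 1.305/0.7470 = 1.747 d.
L(t_c) = L₀ e^(−k_1 t_c) = 31.6 × 0.6845 = 21.63 mg/L, and at the critical point k_a D_c = k_1 L, so D_c = (0.217/0.964) × 21.63 = 4.869 mg/L.

t_c ≈ 1.75 d; D_c ≈ 4.87 mg/L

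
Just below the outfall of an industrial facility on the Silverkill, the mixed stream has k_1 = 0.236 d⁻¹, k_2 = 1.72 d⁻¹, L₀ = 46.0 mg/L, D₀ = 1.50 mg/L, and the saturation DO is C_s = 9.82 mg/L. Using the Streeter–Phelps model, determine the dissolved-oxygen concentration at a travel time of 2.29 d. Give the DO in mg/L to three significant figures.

k_1 L₀/(k_2−k_1) = 0.236×46.0/(1.72−0.236) = 10.86/1.484 = 7.315 mg/L.
e^(−k_1 t) = e^(−0.236×2.290) = 0.5825; e^(−k_2 t) = e^(−1.72×2.290) = 0.01947.
D = 7.315 × (0.5825 − 0.01947) + 1.50 × 0.01947 = 4.119 + 0.02921 = 4.148 mg/L.
DO = C_s − D = 9.82 − 4.148 = 5.672 mg/L.

DO ≈ 5.67 mg/L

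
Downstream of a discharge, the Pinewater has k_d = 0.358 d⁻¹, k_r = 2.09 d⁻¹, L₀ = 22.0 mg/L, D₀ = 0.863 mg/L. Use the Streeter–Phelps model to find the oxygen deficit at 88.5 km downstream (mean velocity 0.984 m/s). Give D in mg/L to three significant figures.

D ≈ 2.71 mg/L

Travel time t = x/v = 88.5 km / (0.984 m/s) = 88500 m / 0.984 m/s = 89940 s = 1.041 d.
k_d L₀/(k_r−k_d) = 0.358×22.0/(2.09−0.358) = 7.876/1.732 = 4.547 mg/L.
e^(−k_d t) = e^(−0.358×1.041) = 0.6889; e^(−k_r t) = e^(−2.09×1.041) = 0.1135.
D = 4.547 × (0.6889 − 0.1135) + 0.863 × 0.1135 = 2.616 + 0.09798 = 2.714 mg/L.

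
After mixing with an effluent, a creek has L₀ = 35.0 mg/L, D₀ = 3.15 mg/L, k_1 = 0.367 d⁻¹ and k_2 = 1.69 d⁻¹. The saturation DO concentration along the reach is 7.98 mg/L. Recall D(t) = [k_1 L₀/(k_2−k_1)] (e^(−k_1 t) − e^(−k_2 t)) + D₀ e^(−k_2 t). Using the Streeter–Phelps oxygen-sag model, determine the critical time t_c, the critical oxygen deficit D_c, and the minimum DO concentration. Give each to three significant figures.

t_c = [1/(k_2−k_1)] ln[(k_2/k_1)(1 − D₀(k_2−k_1)/(k_1 L₀))]
= [1/(1.69−0.367)] ln[(1.69/0.367)(1 − 3.15×1.323/(0.367×35.0))]
= (1/1.323) ln[4.605 × 0.6756] = 0.7559 × ln(3.111) = 0.7559 × 1.135 = 0.8578 d.
L(t_c) = L₀ e^(−k_1 t_c) = 35.0 × 0.7299 = 25.55 mg/L, and at the critical point k_2 D_c = k_1 L, so D_c = (0.367/1.69) × 25.55 = 5.548 mg/L.
Minimum DO = C_s − D_c = 7.98 − 5.548 = 2.432 mg/L.

t_c ≈ 0.858 d; D_c ≈ 5.55 mg/L; min DO ≈ 2.43 mg/L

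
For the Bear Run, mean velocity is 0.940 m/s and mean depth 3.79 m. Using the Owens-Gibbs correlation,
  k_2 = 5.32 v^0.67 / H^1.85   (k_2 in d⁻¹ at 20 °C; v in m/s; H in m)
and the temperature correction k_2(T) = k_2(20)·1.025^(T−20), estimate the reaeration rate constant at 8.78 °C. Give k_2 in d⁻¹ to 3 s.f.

k_2(20) = 5.32 × 0.940^0.67 / 3.79^1.85 = 5.32 × 0.9594 / 11.76 = 0.4339 d⁻¹.
k_2(8.78) = 0.4339 × 1.025^(8.78−20) = 0.4339 × 0.7580 = 0.3289 d⁻¹.

k_2 ≈ 0.329 d⁻¹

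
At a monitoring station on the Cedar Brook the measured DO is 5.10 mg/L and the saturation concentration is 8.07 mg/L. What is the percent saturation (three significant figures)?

% saturation = C/C_s × 100 = 5.10/8.07 × 100 = 63.2 %.

63.2 % saturation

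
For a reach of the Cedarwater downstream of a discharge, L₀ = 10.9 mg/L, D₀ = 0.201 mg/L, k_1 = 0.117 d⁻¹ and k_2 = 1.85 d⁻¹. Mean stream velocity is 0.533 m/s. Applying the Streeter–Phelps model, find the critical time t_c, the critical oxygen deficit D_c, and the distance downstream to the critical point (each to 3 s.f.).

At the critical point dD/dt = 0, so k_1 L₀ e^(−k_1 t) = k_2 D. Substituting D(t) from the Streeter–Phelps equation and solving for t gives
t_c = ln[(k_2/k_1)(1 − D₀(k_2−k_1)/(k_1 L₀))] / (k_2−k_1).
Here k_2−k_1 = 1.733 d⁻¹ and 1 − D₀(k_2−k_1)/(k_1 L₀) = 1 − 0.201×1.733/(0.117×10.9) = 0.7269, so
t_c = ln(15.81 × 0.7269) / 1.733 = 2.442 / 1.733 = 1.409 d.
L(t_c) = L₀ e^(−k_1 t_c) = 10.9 × 0.8480 = 9.243 mg/L, and at the critical point k_2 D_c = k_1 L, so D_c = (0.117/1.85) × 9.243 = 0.5846 mg/L.
x_c = v t_c = 0.533 m/s × 1.409 d × 86400 s/d = 64880 m ≈ 64.9 km.

t_c ≈ 1.41 d; D_c ≈ 0.585 mg/L; x_c ≈ 64.9 km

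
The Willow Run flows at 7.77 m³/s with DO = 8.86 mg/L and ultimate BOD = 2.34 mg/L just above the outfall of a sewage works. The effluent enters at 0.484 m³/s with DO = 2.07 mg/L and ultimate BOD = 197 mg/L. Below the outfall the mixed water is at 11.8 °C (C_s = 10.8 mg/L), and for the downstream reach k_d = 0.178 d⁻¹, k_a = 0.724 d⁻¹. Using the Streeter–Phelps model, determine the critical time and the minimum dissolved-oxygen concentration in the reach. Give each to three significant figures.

t_c ≈ 1.22 d; minimum DO ≈ 8.08 mg/L

Mixed DO = (7.77×8.86 + 0.484×2.07)/(7.77+0.484) = 69.84/8.254 = 8.462 mg/L.
Mixed L₀ = (7.77×2.34 + 0.484×197)/(8.254) = 113.5/8.254 = 13.75 mg/L.
Initial deficit D₀ = C_s − DO₀ = 10.8 − 8.462 = 2.338 mg/L.
t_c = (1/0.5460) ln[(0.724/0.178)(1 − 2.338×0.5460/(0.178×13.75))] = 1.832 × ln(1.947) = 1.220 d.
D_c = (0.178/0.724) × 13.75 × e^(−0.178×1.220) = 0.2459 × 13.75 × 0.8048 = 2.722 mg/L.
Minimum DO = 10.8 − 2.722 = 8.078 mg/L.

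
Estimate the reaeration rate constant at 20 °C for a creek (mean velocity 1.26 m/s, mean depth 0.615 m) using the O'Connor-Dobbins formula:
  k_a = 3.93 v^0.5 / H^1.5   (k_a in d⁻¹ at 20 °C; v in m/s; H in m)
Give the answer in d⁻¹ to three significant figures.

k_a = 3.93 × 1.26^0.5 / 0.615^1.5 = 3.93 × 1.122 / 0.4823 = 9.147 d⁻¹.

k_a ≈ 9.15 d⁻¹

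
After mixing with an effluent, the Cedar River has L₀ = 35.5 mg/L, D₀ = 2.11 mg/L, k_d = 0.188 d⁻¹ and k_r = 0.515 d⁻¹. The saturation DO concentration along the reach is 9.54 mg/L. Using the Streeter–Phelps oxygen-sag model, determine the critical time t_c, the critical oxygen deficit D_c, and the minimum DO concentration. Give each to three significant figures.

t_c ≈ 2.75 d; D_c ≈ 7.73 mg/L; min DO ≈ 1.81 mg/L

With k_r/k_d = 2.739 and 1 − D₀(k_r−k_d)/(k_d L₀) = 0.8966,
t_c = ln(2.739 × 0.8966) / (0.515 − 0.188) = ln(2.456) / 0.3270 = 0.8986/0.3270 = 2.748 d.
D_c = (k_d/k_r) L₀ e^(−k_d t_c) = (0.188/0.515) × 35.5 × e^(−0.188×2.748) = 0.3650 × 35.5 × 0.5965 = 7.731 mg/L.
Minimum DO = C_s − D_c = 9.54 − 7.731 = 1.809 mg/L.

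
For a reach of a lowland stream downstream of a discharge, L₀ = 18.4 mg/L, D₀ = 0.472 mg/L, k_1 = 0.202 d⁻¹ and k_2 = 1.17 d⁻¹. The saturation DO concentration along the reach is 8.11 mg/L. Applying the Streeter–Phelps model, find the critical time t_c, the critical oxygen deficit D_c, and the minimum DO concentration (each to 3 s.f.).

With k_2/k_1 = 5.792 and 1 − D₀(k_2−k_1)/(k_1 L₀) = 0.8771,
t_c = ln(5.792 × 0.8771) / (1.17 − 0.202) = ln(5.080) / 0.9680 = 1.625/0.9680 = 1.679 d.
L(t_c) = L₀ e^(−k_1 t_c) = 18.4 × 0.7124 = 13.11 mg/L, and at the critical point k_2 D_c = k_1 L, so D_c = (0.202/1.17) × 13.11 = 2.263 mg/L.
Minimum DO = C_s − D_c = 8.11 − 2.263 = 5.847 mg/L.

t_c ≈ 1.68 d; D_c ≈ 2.26 mg/L; min DO ≈ 5.85 mg/L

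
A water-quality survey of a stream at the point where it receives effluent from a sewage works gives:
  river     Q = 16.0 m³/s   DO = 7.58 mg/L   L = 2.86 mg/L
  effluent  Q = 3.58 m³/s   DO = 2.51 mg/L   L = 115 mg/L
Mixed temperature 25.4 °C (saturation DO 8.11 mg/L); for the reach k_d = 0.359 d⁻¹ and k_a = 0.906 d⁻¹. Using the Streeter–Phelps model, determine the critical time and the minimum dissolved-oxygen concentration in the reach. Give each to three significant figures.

Mixed DO = (16.0×7.58 + 3.58×2.51)/(16.0+3.58) = 130.3/19.58 = 6.653 mg/L.
Mixed L₀ = (16.0×2.86 + 3.58×115)/(19.58) = 457.5/19.58 = 23.36 mg/L.
Initial deficit D₀ = C_s − DO₀ = 8.11 − 6.653 = 1.457 mg/L.
t_c = (1/0.5470) ln[(0.906/0.359)(1 − 1.457×0.5470/(0.359×23.36))] = 1.828 × ln(2.284) = 1.510 d.
D_c = (0.359/0.906) × 23.36 × e^(−0.359×1.510) = 0.3962 × 23.36 × 0.5816 = 5.384 mg/L.
Minimum DO = 8.11 − 5.384 = 2.726 mg/L.

t_c ≈ 1.51 d; minimum DO ≈ 2.73 mg/L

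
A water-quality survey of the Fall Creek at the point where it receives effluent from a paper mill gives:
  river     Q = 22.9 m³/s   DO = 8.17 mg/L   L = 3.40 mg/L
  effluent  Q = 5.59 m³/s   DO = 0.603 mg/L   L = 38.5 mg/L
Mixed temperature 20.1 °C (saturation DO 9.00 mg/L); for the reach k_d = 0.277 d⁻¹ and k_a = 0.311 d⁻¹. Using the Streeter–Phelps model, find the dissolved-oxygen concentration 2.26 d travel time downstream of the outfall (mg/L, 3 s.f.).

DO ≈ 4.54 mg/L

Mixed DO = (22.9×8.17 + 5.59×0.603)/(22.9+5.59) = 190.5/28.49 = 6.685 mg/L.
Mixed L₀ = (22.9×3.40 + 5.59×38.5)/(28.49) = 293.1/28.49 = 10.29 mg/L.
Initial deficit D₀ = C_s − DO₀ = 9.00 − 6.685 = 2.315 mg/L.
D(2.26) = [0.277×10.29/(0.311−0.277)](e^(−0.277×2.26) − e^(−0.311×2.26)) + 2.315 e^(−0.311×2.26)
= 83.81 × (0.5347 − 0.4952) + 2.315 × 0.4952 = 4.461 mg/L.
DO = 9.00 − 4.461 = 4.539 mg/L.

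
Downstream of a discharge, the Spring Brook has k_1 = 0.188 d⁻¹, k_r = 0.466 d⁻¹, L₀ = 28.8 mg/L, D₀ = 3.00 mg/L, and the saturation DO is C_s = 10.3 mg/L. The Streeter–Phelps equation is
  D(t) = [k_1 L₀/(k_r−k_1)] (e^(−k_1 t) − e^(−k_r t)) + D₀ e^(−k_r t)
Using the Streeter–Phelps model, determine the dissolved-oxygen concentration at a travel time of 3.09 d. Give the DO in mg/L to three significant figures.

DO ≈ 3.31 mg/L

k_1 L₀/(k_r−k_1) = 0.188×28.8/(0.466−0.188) = 5.414/0.2780 = 19.48 mg/L.
e^(−k_1 t) = e^(−0.188×3.090) = 0.5594; e^(−k_r t) = e^(−0.466×3.090) = 0.2369.
D = 19.48 × (0.5594 − 0.2369) + 3.00 × 0.2369 = 6.280 + 0.7108 = 6.991 mg/L.
DO = C_s − D = 10.3 − 6.991 = 3.309 mg/L.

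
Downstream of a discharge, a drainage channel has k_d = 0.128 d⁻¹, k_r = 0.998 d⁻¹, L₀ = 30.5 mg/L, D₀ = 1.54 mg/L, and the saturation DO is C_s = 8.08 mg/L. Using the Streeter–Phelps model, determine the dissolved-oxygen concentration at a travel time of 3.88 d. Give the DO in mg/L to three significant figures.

DO ≈ 5.41 mg/L

k_d L₀/(k_r−k_d) = 0.128×30.5/(0.998−0.128) = 3.904/0.8700 = 4.487 mg/L.
e^(−k_d t) = e^(−0.128×3.880) = 0.6086; e^(−k_r t) = e^(−0.998×3.880) = 0.02081.
D = 4.487 × (0.6086 − 0.02081) + 1.54 × 0.02081 = 2.637 + 0.03205 = 2.670 mg/L.
DO = C_s − D = 8.08 − 2.670 = 5.410 mg/L.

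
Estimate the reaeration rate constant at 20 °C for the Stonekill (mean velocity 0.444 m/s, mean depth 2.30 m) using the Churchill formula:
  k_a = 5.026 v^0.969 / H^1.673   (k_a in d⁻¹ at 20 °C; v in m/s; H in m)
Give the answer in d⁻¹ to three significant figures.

k_a ≈ 0.568 d⁻¹

k_a = 5.026 × 0.444^0.969 / 2.30^1.673 = 5.026 × 0.4553 / 4.029 = 0.5680 d⁻¹.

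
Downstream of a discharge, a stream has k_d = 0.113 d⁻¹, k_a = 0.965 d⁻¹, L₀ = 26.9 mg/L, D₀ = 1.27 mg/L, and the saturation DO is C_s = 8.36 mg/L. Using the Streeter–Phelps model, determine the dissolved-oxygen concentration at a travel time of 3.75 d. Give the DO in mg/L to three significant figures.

k_d L₀/(k_a−k_d) = 0.113×26.9/(0.965−0.113) = 3.040/0.8520 = 3.568 mg/L.
e^(−k_d t) = e^(−0.113×3.750) = 0.6546; e^(−k_a t) = e^(−0.965×3.750) = 0.02682.
D = 3.568 × (0.6546 − 0.02682) + 1.27 × 0.02682 = 2.240 + 0.03406 = 2.274 mg/L.
DO = C_s − D = 8.36 − 2.274 = 6.086 mg/L.

DO ≈ 6.09 mg/L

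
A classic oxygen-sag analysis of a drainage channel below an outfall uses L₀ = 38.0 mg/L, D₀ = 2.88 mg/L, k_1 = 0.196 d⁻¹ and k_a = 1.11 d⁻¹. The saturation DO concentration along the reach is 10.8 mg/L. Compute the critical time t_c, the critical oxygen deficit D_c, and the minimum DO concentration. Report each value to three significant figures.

t_c ≈ 1.42 d; D_c ≈ 5.08 mg/L; min DO ≈ 5.72 mg/L

At the critical point dD/dt = 0, so k_1 L₀ e^(−k_1 t) = k_a D. Substituting D(t) from the Streeter–Phelps equation and solving for t gives
t_c = ln[(k_a/k_1)(1 − D₀(k_a−k_1)/(k_1 L₀))] / (k_a−k_1).
Here k_a−k_1 = 0.9140 d⁻¹ and 1 − D₀(k_a−k_1)/(k_1 L₀) = 1 − 2.88×0.9140/(0.196×38.0) = 0.6466, so
t_c = ln(5.663 × 0.6466) / 0.9140 = 1.298 / 0.9140 = 1.420 d.
D_c = (k_1/k_a) L₀ e^(−k_1 t_c) = (0.196/1.11) × 38.0 × e^(−0.196×1.420) = 0.1766 × 38.0 × 0.7570 = 5.080 mg/L.
Minimum DO = C_s − D_c = 10.8 − 5.080 = 5.720 mg/L.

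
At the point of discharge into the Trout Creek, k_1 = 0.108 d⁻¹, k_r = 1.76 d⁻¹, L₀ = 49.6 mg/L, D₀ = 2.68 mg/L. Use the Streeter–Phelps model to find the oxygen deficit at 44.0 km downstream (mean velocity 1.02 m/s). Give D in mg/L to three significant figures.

D ≈ 2.84 mg/L

Travel time t = x/v = 44.0 km / (1.02 m/s) = 44000 m / 1.02 m/s = 43140 s = 0.4993 d.
k_1 L₀/(k_r−k_1) = 0.108×49.6/(1.76−0.108) = 5.357/1.652 = 3.243 mg/L.
e^(−k_1 t) = e^(−0.108×0.4993) = 0.9475; e^(−k_r t) = e^(−1.76×0.4993) = 0.4153.
D = 3.243 × (0.9475 − 0.4153) + 2.68 × 0.4153 = 1.726 + 1.113 = 2.839 mg/L.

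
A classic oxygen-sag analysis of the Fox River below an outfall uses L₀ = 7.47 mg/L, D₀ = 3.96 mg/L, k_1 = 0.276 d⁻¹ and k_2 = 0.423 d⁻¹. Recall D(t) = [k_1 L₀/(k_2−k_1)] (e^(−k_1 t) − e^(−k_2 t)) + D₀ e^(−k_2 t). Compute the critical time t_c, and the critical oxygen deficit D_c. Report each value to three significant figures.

t_c ≈ 0.648 d; D_c ≈ 4.08 mg/L

t_c = [1/(k_2−k_1)] ln[(k_2/k_1)(1 − D₀(k_2−k_1)/(k_1 L₀))]
= [1/(0.423−0.276)] ln[(0.423/0.276)(1 − 3.96×0.1470/(0.276×7.47))]
= (1/0.1470) ln[1.533 × 0.7177] = 6.803 × ln(1.100) = 6.803 × 0.09520 = 0.6476 d.
D_c = (k_1/k_2) L₀ e^(−k_1 t_c) = (0.276/0.423) × 7.47 × e^(−0.276×0.6476) = 0.6525 × 7.47 × 0.8363 = 4.076 mg/L.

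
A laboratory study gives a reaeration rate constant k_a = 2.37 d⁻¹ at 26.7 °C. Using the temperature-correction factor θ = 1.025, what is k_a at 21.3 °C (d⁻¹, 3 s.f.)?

k_a(T₂) = k_a(T₁) · θ^(T₂−T₁) = 2.37 × 1.025^(21.3−26.7)
= 2.37 × 1.025^-5.40 = 2.37 × 0.8752 = 2.074 d⁻¹.

k_a ≈ 2.07 d⁻¹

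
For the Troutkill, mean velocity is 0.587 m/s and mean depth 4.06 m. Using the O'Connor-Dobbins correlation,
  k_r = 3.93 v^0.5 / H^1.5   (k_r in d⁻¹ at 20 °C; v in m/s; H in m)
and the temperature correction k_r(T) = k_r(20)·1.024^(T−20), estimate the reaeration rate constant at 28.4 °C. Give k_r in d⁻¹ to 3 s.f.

k_r ≈ 0.449 d⁻¹

k_r(20) = 3.93 × 0.587^0.5 / 4.06^1.5 = 3.93 × 0.7662 / 8.181 = 0.3681 d⁻¹.
k_r(28.4) = 0.3681 × 1.024^(28.4−20) = 0.3681 × 1.220 = 0.4492 d⁻¹.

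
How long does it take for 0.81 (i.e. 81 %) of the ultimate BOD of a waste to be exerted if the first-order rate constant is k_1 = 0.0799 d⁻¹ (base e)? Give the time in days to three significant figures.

t ≈ 20.8 d

y/L₀ = 1 − e^(−k_1 t) = 0.81 ⇒ e^(−k_1 t) = 0.190
t = −ln(0.190) / 0.0799 = 1.661 / 0.0799 = 20.79 d.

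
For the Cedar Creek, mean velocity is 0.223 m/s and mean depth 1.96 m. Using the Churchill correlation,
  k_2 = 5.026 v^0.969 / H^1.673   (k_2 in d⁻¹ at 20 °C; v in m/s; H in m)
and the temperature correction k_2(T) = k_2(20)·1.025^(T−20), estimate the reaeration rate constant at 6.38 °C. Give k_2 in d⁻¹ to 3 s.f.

k_2(20) = 5.026 × 0.223^0.969 / 1.96^1.673 = 5.026 × 0.2336 / 3.083 = 0.3809 d⁻¹.
k_2(6.38) = 0.3809 × 1.025^(6.38−20) = 0.3809 × 0.7144 = 0.2721 d⁻¹.

k_2 ≈ 0.272 d⁻¹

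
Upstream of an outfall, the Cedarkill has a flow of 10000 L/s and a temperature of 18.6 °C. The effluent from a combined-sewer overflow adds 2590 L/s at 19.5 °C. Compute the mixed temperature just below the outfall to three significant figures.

18.8 °C

Flow-weighted mixing: C = (Q_r C_r + Q_w C_w)/(Q_r + Q_w)
= (10000×18.6 + 2590×19.5)/(10000 + 2590) = 236500/12590 = 18.79 °C.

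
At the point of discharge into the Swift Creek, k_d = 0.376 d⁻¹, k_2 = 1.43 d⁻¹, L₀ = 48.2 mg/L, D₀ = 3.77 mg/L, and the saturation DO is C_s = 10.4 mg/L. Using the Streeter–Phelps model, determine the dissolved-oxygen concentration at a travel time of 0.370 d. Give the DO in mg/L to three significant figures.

DO ≈ 3.35 mg/L

k_d L₀/(k_2−k_d) = 0.376×48.2/(1.43−0.376) = 18.12/1.054 = 17.19 mg/L.
e^(−k_d t) = e^(−0.376×0.3700) = 0.8701; e^(−k_2 t) = e^(−1.43×0.3700) = 0.5891.
D = 17.19 × (0.8701 − 0.5891) + 3.77 × 0.5891 = 4.832 + 2.221 = 7.053 mg/L.
DO = C_s − D = 10.4 − 7.053 = 3.347 mg/L.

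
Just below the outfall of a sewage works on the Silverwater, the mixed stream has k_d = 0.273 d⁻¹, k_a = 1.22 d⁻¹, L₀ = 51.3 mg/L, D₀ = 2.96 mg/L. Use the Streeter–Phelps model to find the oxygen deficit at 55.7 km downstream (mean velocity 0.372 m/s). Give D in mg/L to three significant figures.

D ≈ 7.79 mg/L

Travel time t = x/v = 55.7 km / (0.372 m/s) = 55700 m / 0.372 m/s = 149700 s = 1.733 d.
k_d L₀/(k_a−k_d) = 0.273×51.3/(1.22−0.273) = 14.00/0.9470 = 14.79 mg/L.
e^(−k_d t) = e^(−0.273×1.733) = 0.6231; e^(−k_a t) = e^(−1.22×1.733) = 0.1207.
D = 14.79 × (0.6231 − 0.1207) + 2.96 × 0.1207 = 7.429 + 0.3573 = 7.786 mg/L.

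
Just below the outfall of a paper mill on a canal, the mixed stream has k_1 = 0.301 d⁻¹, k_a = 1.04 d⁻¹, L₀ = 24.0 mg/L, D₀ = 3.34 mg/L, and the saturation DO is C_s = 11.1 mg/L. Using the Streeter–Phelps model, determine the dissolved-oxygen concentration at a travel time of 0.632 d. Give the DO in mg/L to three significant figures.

DO ≈ 6.35 mg/L

k_1 L₀/(k_a−k_1) = 0.301×24.0/(1.04−0.301) = 7.224/0.7390 = 9.775 mg/L.
e^(−k_1 t) = e^(−0.301×0.6320) = 0.8268; e^(−k_a t) = e^(−1.04×0.6320) = 0.5183.
D = 9.775 × (0.8268 − 0.5183) + 3.34 × 0.5183 = 3.016 + 1.731 = 4.747 mg/L.
DO = C_s − D = 11.1 − 4.747 = 6.353 mg/L.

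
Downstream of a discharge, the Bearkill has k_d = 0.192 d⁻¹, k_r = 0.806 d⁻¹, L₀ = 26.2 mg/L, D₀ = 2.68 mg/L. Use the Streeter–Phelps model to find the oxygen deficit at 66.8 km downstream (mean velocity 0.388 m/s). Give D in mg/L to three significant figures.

Travel time t = x/v = 66.8 km / (0.388 m/s) = 66800 m / 0.388 m/s = 172200 s = 1.993 d.
k_d L₀/(k_r−k_d) = 0.192×26.2/(0.806−0.192) = 5.030/0.6140 = 8.193 mg/L.
e^(−k_d t) = e^(−0.192×1.993) = 0.6821; e^(−k_r t) = e^(−0.806×1.993) = 0.2007.
D = 8.193 × (0.6821 − 0.2007) + 2.68 × 0.2007 = 3.944 + 0.5378 = 4.482 mg/L.

D ≈ 4.48 mg/L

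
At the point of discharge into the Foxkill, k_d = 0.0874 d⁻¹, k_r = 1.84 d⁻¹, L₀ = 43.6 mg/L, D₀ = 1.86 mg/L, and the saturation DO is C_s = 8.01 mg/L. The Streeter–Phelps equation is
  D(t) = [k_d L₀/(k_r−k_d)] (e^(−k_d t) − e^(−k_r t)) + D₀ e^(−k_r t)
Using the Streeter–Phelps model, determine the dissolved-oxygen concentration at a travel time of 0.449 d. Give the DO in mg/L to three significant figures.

k_d L₀/(k_r−k_d) = 0.0874×43.6/(1.84−0.0874) = 3.811/1.753 = 2.174 mg/L.
e^(−k_d t) = e^(−0.0874×0.4490) = 0.9615; e^(−k_r t) = e^(−1.84×0.4490) = 0.4377.
D = 2.174 × (0.9615 − 0.4377) + 1.86 × 0.4377 = 1.139 + 0.8142 = 1.953 mg/L.
DO = C_s − D = 8.01 − 1.953 = 6.057 mg/L.

DO ≈ 6.06 mg/L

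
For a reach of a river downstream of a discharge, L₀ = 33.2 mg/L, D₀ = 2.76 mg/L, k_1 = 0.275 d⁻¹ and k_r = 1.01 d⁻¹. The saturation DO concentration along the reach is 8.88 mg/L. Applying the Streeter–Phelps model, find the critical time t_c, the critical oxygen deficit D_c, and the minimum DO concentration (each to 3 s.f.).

t_c ≈ 1.43 d; D_c ≈ 6.10 mg/L; min DO ≈ 2.78 mg/L

With k_r/k_1 = 3.673 and 1 − D₀(k_r−k_1)/(k_1 L₀) = 0.7778,
t_c = ln(3.673 × 0.7778) / (1.01 − 0.275) = ln(2.857) / 0.7350 = 1.050/0.7350 = 1.428 d.
D_c = (k_1/k_r) L₀ e^(−k_1 t_c) = (0.275/1.01) × 33.2 × e^(−0.275×1.428) = 0.2723 × 33.2 × 0.6752 = 6.104 mg/L.
Minimum DO = C_s − D_c = 8.88 − 6.104 = 2.776 mg/L.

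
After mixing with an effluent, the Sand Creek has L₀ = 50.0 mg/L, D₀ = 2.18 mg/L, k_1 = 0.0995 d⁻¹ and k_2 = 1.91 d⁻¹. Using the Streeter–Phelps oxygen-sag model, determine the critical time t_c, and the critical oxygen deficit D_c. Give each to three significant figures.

With k_2/k_1 = 19.20 and 1 − D₀(k_2−k_1)/(k_1 L₀) = 0.2067,
t_c = ln(19.20 × 0.2067) / (1.91 − 0.0995) = ln(3.967) / 1.810 = 1.378/1.810 = 0.7611 d.
D_c = (k_1/k_2) L₀ e^(−k_1 t_c) = (0.0995/1.91) × 50.0 × e^(−0.0995×0.7611) = 0.05209 × 50.0 × 0.9271 = 2.415 mg/L.

t_c ≈ 0.761 d; D_c ≈ 2.41 mg/L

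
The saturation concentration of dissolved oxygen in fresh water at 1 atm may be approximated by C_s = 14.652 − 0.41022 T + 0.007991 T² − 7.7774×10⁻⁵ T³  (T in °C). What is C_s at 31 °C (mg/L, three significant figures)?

C_s ≈ 7.30 mg/L

C_s = 14.652 − 0.41022×31 + 0.007991×31² − 7.7774×10⁻⁵×31³ = 7.298 mg/L.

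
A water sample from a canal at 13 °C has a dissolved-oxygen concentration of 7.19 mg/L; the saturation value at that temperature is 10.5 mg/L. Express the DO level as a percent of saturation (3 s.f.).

68.5 % saturation

% saturation = C/C_s × 100 = 7.19/10.5 × 100 = 68.5 %.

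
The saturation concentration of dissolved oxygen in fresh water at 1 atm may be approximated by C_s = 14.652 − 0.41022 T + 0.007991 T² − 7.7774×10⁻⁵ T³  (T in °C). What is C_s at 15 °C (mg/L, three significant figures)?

C_s = 14.652 − 0.41022×15 + 0.007991×15² − 7.7774×10⁻⁵×15³ = 10.03 mg/L.

C_s ≈ 10.0 mg/L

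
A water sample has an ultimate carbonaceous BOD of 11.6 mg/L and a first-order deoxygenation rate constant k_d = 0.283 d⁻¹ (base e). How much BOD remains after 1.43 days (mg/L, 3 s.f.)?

L_t = L₀ e^(−k_d t) = 11.6 × e^(−0.283×1.43) = 11.6 × 0.6672 = 7.739 mg/L.

L ≈ 7.74 mg/L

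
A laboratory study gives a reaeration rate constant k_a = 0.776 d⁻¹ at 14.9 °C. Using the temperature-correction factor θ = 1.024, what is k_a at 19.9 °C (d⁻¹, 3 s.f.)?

k_a(T₂) = k_a(T₁) · θ^(T₂−T₁) = 0.776 × 1.024^(19.9−14.9)
= 0.776 × 1.024^5.00 = 0.776 × 1.126 = 0.8737 d⁻¹.

k_a ≈ 0.874 d⁻¹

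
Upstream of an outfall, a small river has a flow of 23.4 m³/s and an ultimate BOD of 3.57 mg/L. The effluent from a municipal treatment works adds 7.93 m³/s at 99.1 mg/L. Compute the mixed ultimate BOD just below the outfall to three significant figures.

27.7 mg/L

Flow-weighted mixing: C = (Q_r C_r + Q_w C_w)/(Q_r + Q_w)
= (23.4×3.57 + 7.93×99.1)/(23.4 + 7.93) = 869.4/31.33 = 27.75 mg/L.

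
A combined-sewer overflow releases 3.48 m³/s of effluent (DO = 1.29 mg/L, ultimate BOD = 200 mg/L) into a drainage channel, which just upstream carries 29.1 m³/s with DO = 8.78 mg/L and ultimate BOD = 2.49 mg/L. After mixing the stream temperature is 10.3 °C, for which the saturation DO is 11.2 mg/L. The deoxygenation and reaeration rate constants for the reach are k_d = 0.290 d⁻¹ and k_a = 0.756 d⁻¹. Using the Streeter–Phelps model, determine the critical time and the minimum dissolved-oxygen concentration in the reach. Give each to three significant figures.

Mixed DO = (29.1×8.78 + 3.48×1.29)/(29.1+3.48) = 260.0/32.58 = 7.980 mg/L.
Mixed L₀ = (29.1×2.49 + 3.48×200)/(32.58) = 768.5/32.58 = 23.59 mg/L.
Initial deficit D₀ = C_s − DO₀ = 11.2 − 7.980 = 3.220 mg/L.
t_c = (1/0.4660) ln[(0.756/0.290)(1 − 3.220×0.4660/(0.290×23.59))] = 2.146 × ln(2.035) = 1.525 d.
D_c = (0.290/0.756) × 23.59 × e^(−0.290×1.525) = 0.3836 × 23.59 × 0.6426 = 5.815 mg/L.
Minimum DO = 11.2 − 5.815 = 5.385 mg/L.

t_c ≈ 1.52 d; minimum DO ≈ 5.39 mg/L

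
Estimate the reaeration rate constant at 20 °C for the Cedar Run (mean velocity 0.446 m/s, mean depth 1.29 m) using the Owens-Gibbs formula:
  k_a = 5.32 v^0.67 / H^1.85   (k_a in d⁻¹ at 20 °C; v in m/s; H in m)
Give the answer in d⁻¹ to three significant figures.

k_a = 5.32 × 0.446^0.67 / 1.29^1.85 = 5.32 × 0.5822 / 1.602 = 1.934 d⁻¹.

k_a ≈ 1.93 d⁻¹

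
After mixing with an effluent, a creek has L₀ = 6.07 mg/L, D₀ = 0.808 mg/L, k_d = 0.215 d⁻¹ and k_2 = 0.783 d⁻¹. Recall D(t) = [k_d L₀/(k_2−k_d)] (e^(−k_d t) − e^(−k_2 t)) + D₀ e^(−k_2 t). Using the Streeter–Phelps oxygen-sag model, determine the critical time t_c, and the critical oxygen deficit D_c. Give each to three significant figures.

t_c = [1/(k_2−k_d)] ln[(k_2/k_d)(1 − D₀(k_2−k_d)/(k_d L₀))]
= [1/(0.783−0.215)] ln[(0.783/0.215)(1 − 0.808×0.5680/(0.215×6.07))]
= (1/0.5680) ln[3.642 × 0.6483] = 1.761 × ln(2.361) = 1.761 × 0.8591 = 1.513 d.
L(t_c) = L₀ e^(−k_d t_c) = 6.07 × 0.7224 = 4.385 mg/L, and at the critical point k_2 D_c = k_d L, so D_c = (0.215/0.783) × 4.385 = 1.204 mg/L.

t_c ≈ 1.51 d; D_c ≈ 1.20 mg/L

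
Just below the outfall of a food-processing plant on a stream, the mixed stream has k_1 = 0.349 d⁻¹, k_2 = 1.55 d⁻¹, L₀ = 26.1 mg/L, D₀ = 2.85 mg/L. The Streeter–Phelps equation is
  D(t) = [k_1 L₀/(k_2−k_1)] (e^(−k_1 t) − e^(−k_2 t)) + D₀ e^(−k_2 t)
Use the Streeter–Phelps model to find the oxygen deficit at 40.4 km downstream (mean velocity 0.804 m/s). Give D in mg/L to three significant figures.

D ≈ 4.27 mg/L

Travel time t = x/v = 40.4 km / (0.804 m/s) = 40400 m / 0.804 m/s = 50250 s = 0.5816 d.
k_1 L₀/(k_2−k_1) = 0.349×26.1/(1.55−0.349) = 9.109/1.201 = 7.584 mg/L.
e^(−k_1 t) = e^(−0.349×0.5816) = 0.8163; e^(−k_2 t) = e^(−1.55×0.5816) = 0.4060.
D = 7.584 × (0.8163 − 0.4060) + 2.85 × 0.4060 = 3.112 + 1.157 = 4.269 mg/L.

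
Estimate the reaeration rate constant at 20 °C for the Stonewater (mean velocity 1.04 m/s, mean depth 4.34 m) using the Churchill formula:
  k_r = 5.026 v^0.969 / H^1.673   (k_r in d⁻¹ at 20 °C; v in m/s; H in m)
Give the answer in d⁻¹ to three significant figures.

k_r ≈ 0.448 d⁻¹

k_r = 5.026 × 1.04^0.969 / 4.34^1.673 = 5.026 × 1.039 / 11.66 = 0.4479 d⁻¹.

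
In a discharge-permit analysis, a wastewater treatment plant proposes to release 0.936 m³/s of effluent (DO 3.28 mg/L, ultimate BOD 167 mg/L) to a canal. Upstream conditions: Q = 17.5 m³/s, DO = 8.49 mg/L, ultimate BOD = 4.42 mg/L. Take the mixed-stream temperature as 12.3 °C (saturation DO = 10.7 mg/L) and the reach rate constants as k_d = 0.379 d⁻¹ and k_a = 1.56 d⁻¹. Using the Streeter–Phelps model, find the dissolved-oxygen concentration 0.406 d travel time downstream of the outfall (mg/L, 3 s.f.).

Mixed DO = (17.5×8.49 + 0.936×3.28)/(17.5+0.936) = 151.6/18.44 = 8.225 mg/L.
Mixed L₀ = (17.5×4.42 + 0.936×167)/(18.44) = 233.7/18.44 = 12.67 mg/L.
Initial deficit D₀ = C_s − DO₀ = 10.7 − 8.225 = 2.475 mg/L.
D(0.406) = [0.379×12.67/(1.56−0.379)](e^(−0.379×0.406) − e^(−1.56×0.406)) + 2.475 e^(−1.56×0.406)
= 4.067 × (0.8574 − 0.5308) + 2.475 × 0.5308 = 2.642 mg/L.
DO = 10.7 − 2.642 = 8.058 mg/L.

DO ≈ 8.06 mg/L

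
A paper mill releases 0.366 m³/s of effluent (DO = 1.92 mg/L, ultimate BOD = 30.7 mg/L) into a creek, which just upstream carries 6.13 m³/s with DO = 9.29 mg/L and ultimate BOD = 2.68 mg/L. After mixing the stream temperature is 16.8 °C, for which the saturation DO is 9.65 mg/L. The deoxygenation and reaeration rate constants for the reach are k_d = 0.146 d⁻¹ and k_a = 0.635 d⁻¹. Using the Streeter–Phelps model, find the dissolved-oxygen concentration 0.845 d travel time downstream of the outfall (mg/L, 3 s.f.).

DO ≈ 8.82 mg/L

Mixed DO = (6.13×9.29 + 0.366×1.92)/(6.13+0.366) = 57.65/6.496 = 8.875 mg/L.
Mixed L₀ = (6.13×2.68 + 0.366×30.7)/(6.496) = 27.66/6.496 = 4.259 mg/L.
Initial deficit D₀ = C_s − DO₀ = 9.65 − 8.875 = 0.7752 mg/L.
D(0.845) = [0.146×4.259/(0.635−0.146)](e^(−0.146×0.845) − e^(−0.635×0.845)) + 0.7752 e^(−0.635×0.845)
= 1.272 × (0.8839 − 0.5847) + 0.7752 × 0.5847 = 0.8337 mg/L.
DO = 9.65 − 0.8337 = 8.816 mg/L.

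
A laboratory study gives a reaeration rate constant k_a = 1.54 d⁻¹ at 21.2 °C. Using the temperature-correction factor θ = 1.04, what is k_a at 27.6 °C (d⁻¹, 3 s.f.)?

k_a(T₂) = k_a(T₁) · θ^(T₂−T₁) = 1.54 × 1.04^(27.6−21.2)
= 1.54 × 1.04^6.40 = 1.54 × 1.285 = 1.979 d⁻¹.

k_a ≈ 1.98 d⁻¹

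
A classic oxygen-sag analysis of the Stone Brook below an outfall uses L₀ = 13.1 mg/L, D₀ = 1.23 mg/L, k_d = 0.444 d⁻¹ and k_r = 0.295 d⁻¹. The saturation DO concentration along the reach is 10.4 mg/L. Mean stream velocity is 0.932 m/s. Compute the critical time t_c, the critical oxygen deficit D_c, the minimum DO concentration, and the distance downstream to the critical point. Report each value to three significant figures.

At the critical point dD/dt = 0, so k_d L₀ e^(−k_d t) = k_r D. Substituting D(t) from the Streeter–Phelps equation and solving for t gives
t_c = ln[(k_r/k_d)(1 − D₀(k_r−k_d)/(k_d L₀))] / (k_r−k_d).
Here k_r−k_d = -0.1490 d⁻¹ and 1 − D₀(k_r−k_d)/(k_d L₀) = 1 − 1.23×-0.1490/(0.444×13.1) = 1.032, so
t_c = ln(0.6644 × 1.032) / -0.1490 = -0.3778 / -0.1490 = 2.536 d.
L(t_c) = L₀ e^(−k_d t_c) = 13.1 × 0.3244 = 4.249 mg/L, and at the critical point k_r D_c = k_d L, so D_c = (0.444/0.295) × 4.249 = 6.395 mg/L.
Minimum DO = C_s − D_c = 10.4 − 6.395 = 4.005 mg/L.
x_c = v t_c = 0.932 m/s × 2.536 d × 86400 s/d = 204200 m ≈ 204 km.

t_c ≈ 2.54 d; D_c ≈ 6.40 mg/L; min DO ≈ 4.00 mg/L; x_c ≈ 204 km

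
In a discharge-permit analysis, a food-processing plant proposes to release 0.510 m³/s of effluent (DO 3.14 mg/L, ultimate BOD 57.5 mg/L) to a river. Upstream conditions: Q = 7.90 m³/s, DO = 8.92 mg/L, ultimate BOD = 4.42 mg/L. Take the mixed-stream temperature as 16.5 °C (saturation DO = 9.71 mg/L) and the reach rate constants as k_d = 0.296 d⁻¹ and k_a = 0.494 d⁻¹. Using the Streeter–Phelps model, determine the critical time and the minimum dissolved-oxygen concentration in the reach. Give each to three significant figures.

Mixed DO = (7.90×8.92 + 0.510×3.14)/(7.90+0.510) = 72.07/8.410 = 8.569 mg/L.
Mixed L₀ = (7.90×4.42 + 0.510×57.5)/(8.410) = 64.24/8.410 = 7.639 mg/L.
Initial deficit D₀ = C_s − DO₀ = 9.71 − 8.569 = 1.141 mg/L.
t_c = (1/0.1980) ln[(0.494/0.296)(1 − 1.141×0.1980/(0.296×7.639))] = 5.051 × ln(1.502) = 2.055 d.
D_c = (0.296/0.494) × 7.639 × e^(−0.296×2.055) = 0.5992 × 7.639 × 0.5442 = 2.491 mg/L.
Minimum DO = 9.71 − 2.491 = 7.219 mg/L.

t_c ≈ 2.06 d; minimum DO ≈ 7.22 mg/L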